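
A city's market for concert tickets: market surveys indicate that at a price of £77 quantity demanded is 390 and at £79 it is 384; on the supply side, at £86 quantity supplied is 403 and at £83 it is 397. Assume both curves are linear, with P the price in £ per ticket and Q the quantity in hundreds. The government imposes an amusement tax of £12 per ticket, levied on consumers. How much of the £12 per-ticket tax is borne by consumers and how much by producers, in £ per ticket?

Demand slope: (384 − 390)/(79 − 77) = -3, so Qd = 621 − 3P.
Supply slope: (397 − 403)/(83 − 86) = 2, so Qs = 2P + 231.
Before the tax: set 621 − 3P = 2P + 231 → P* = £78, Q* = 387.
With the tax collected from consumers, demand (in seller-price terms) shifts: Qd = 621 − 3(P + 12).
Solving gives Q = 372.6 with consumers paying £82.8 and producers receiving £70.8 (the £12 wedge).
Burden on consumers: £4.8; on producers: £7.2. (They sum to £12.)

Consumers bear £4.8 per ticket; producers bear £7.2 per ticket.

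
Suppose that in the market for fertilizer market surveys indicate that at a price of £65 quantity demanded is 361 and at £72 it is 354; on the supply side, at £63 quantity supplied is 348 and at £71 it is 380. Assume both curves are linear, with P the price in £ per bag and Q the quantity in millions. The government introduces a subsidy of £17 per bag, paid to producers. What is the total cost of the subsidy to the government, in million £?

Demand slope: (354 − 361)/(72 − 65) = -1, so Qd = 426 − P.
Supply slope: (380 − 348)/(71 − 63) = 4, so Qs = 4P + 96.
Before the subsidy: set 426 − P = 4P + 96 → P* = £66, Q* = 360.
With a per-unit subsidy paid to producers, each receives P + 17 per unit sold, so supply becomes Qs = 4(P + 17) + 96.
New equilibrium: buyers pay £52.4, producers receive £69.4, Q = 373.6. (Wedge: Pb − Ps = −17.)
Outlay = t · Q = 17 · 373.6 = £6351.2.

Government outlay = £6351.2 million.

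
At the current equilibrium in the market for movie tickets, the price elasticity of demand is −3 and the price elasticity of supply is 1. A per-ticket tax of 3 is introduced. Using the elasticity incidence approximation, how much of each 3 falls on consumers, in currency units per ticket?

Consumers bear ≈ 0.75 per ticket.

Incidence ratio: consumers' share ≈ εs / (εs + |εd|) = 1 / (1 + 3) = 0.25.
So consumers bear ≈ 0.25 × 3 = 0.75; suppliers bear 2.25.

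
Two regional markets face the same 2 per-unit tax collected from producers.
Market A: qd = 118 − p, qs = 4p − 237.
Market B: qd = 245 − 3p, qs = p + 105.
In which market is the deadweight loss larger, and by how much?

Market A, by 0.1.

Market A: pre-tax p* = 71, q* = 47; post-tax q = 45.4; deadweight loss = 1.6.
Market B: pre-tax p* = 35, q* = 140; post-tax q = 138.5; deadweight loss = 1.5.
Difference: 1.6 vs 1.5 → market A is larger by 0.1.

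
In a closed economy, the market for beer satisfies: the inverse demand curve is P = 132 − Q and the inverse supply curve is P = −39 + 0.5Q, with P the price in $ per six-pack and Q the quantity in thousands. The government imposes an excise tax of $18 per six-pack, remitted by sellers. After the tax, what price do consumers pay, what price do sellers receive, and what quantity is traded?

Consumers pay $30; sellers receive $12; quantity = 102.

Inverting to Q(P) form: Qd = 132 − P; Qs = 2P + 78.
Without the tax, 132 − P = 2P + 78 gives 3P = 54, so P* = $18 and Q* = 114.
With the tax collected from sellers, supply shifts: Qs = 2(P − 18) + 78.
Solving gives Q = 102 with consumers paying $30 and sellers receiving $12 (the $18 wedge).
The less price-elastic side of the market bears the larger share of a per-unit tax.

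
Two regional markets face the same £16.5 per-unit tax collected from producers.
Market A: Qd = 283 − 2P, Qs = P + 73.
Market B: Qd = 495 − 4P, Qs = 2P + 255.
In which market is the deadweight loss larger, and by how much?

Market B, by £90.75.

Market A: pre-tax P* = £70, Q* = 143; post-tax Q = 132; deadweight loss = £90.75.
Market B: pre-tax P* = £40, Q* = 335; post-tax Q = 313; deadweight loss = £181.5.
Difference: £90.75 vs £181.5 → market B is larger by £90.75.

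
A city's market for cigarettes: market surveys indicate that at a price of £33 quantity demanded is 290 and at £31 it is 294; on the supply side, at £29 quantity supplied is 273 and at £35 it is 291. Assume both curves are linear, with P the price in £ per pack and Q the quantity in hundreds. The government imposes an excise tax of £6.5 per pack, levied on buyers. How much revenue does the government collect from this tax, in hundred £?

Demand slope: (294 − 290)/(31 − 33) = -2, so Qd = 356 − 2P.
Supply slope: (291 − 273)/(35 − 29) = 3, so Qs = 3P + 186.
Without the tax, 356 − 2P = 3P + 186 gives 5P = 170, so P* = £34 and Q* = 288.
With the tax collected from buyers, demand (in seller-price terms) shifts: Qd = 356 − 2(P + 6.5).
Solving gives Q = 280.2 with buyers paying £37.9 and sellers receiving £31.4 (the £6.5 wedge).
Revenue = t · Q = 6.5 · 280.2 = £1821.3.

Tax revenue = £1821.3 hundred.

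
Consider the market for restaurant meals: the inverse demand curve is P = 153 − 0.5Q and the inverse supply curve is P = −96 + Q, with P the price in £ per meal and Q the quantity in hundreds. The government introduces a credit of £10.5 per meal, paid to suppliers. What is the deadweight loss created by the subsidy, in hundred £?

Deadweight loss = £36.75 hundred.

Inverting to Q(P) form: Qd = 306 − 2P; Qs = P + 96.
Without the subsidy, 306 − 2P = P + 96 gives 3P = 210, so P* = £70 and Q* = 166.
With a per-unit subsidy paid to suppliers, each receives P + 10.5 per unit sold, so supply becomes Qs = (P + 10.5) + 96.
New equilibrium: buyers pay £66.5, suppliers receive £77, Q = 173. (Wedge: Pb − Ps = −10.5.)
Quantity rises by |ΔQ| = |166 − 173| = 7.
DWL = ½ · t · |ΔQ| = ½ · 10.5 · 7 = £36.75.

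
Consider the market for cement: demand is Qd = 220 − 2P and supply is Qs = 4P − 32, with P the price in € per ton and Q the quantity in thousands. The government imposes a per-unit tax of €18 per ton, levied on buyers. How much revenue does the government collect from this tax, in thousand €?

Without the tax, 220 − 2P = 4P − 32 gives 6P = 252, so P* = €42 and Q* = 136.
With the tax collected from buyers, demand (in seller-price terms) shifts: Qd = 220 − 2(P + 18).
New equilibrium: buyers pay €54, sellers receive €36, Q = 112. (Wedge: Pb − Ps = 18.)
Revenue = t · Q = 18 · 112 = €2016.

Tax revenue = €2016 thousand.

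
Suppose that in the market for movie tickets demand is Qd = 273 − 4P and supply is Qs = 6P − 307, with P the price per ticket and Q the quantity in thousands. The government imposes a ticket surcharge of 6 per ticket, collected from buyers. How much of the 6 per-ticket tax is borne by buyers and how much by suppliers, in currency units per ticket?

Buyers bear 3.6 per ticket; suppliers bear 2.4 per ticket.

Before the tax: set 273 − 4P = 6P − 307 → P* = 58, Q* = 41.
With the tax collected from buyers, demand (in seller-price terms) shifts: Qd = 273 − 4(P + 6).
New equilibrium: buyers pay 61.6, suppliers receive 55.6, Q = 26.6. (Wedge: Pb − Ps = 6.)
Burden on buyers: 3.6; on suppliers: 2.4. (They sum to 6.)
The less price-elastic side of the market bears the larger share of a per-unit tax.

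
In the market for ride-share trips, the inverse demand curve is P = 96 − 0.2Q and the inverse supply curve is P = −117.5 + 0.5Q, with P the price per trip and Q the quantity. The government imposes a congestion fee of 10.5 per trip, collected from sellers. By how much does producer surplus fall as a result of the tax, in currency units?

Producer surplus falls by 2231.25.

Rewrite in direct form: Qd = 480 − 5P and Qs = 2P + 235.
Without the tax, 480 − 5P = 2P + 235 gives 7P = 245, so P* = 35 and Q* = 305.
With the tax collected from sellers, supply shifts: Qs = 2(P − 10.5) + 235.
Solving gives Q = 290 with consumers paying 38 and sellers receiving 27.5 (the 10.5 wedge).
ΔPS is the trapezoid between Q = 290 and Q = 305 of height 7.5: ½ · (305 + 290) · 7.5 = 2231.25.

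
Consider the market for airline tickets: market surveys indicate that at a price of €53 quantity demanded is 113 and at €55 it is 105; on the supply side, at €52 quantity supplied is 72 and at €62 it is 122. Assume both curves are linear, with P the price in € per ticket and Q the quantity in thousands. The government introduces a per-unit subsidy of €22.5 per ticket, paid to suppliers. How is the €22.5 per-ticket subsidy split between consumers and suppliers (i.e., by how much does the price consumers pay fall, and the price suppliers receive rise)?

Consumers gain €12.5 per ticket; suppliers gain €10 per ticket.

Demand slope: (105 − 113)/(55 − 53) = -4, so Qd = 325 − 4P.
Supply slope: (122 − 72)/(62 − 52) = 5, so Qs = 5P − 188.
Before the subsidy: set 325 − 4P = 5P − 188 → P* = €57, Q* = 97.
With a per-unit subsidy paid to suppliers, each receives P + 22.5 per unit sold, so supply becomes Qs = 5(P + 22.5) − 188.
Solving gives Q = 147 with consumers paying €44.5 and suppliers receiving €67 (the €22.5 wedge).
Gain to consumers: €12.5; to suppliers: €10. (They sum to €22.5.)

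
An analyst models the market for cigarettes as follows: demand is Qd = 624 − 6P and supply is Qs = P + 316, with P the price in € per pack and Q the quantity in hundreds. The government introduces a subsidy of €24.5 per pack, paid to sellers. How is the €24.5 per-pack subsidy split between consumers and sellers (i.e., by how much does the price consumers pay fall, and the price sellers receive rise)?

Consumers gain €3.5 per pack; sellers gain €21 per pack.

Before the subsidy: set 624 − 6P = P + 316 → P* = €44, Q* = 360.
With a per-unit subsidy paid to sellers, each receives P + 24.5 per unit sold, so supply becomes Qs = (P + 24.5) + 316.
Solving gives Q = 381 with consumers paying €40.5 and sellers receiving €65 (the €24.5 wedge).
Gain to consumers: €3.5; to sellers: €21. (They sum to €24.5.)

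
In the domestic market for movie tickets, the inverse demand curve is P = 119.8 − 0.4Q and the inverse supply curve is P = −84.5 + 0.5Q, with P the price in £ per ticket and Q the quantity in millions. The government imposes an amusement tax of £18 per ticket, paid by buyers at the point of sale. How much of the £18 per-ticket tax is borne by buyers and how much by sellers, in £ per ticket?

Buyers bear £8 per ticket; sellers bear £10 per ticket.

Inverting to Q(P) form: Qd = 299.5 − 2.5P; Qs = 2P + 169.
Without the tax, 299.5 − 2.5P = 2P + 169 gives 4.5P = 130.5, so P* = £29 and Q* = 227.
With the tax collected from buyers, demand (in seller-price terms) shifts: Qd = 299.5 − 2.5(P + 18).
New equilibrium: buyers pay £37, sellers receive £19, Q = 207. (Wedge: Pb − Ps = 18.)
Burden on buyers: £8; on sellers: £10. (They sum to £18.)
The less price-elastic side of the market bears the larger share of a per-unit tax.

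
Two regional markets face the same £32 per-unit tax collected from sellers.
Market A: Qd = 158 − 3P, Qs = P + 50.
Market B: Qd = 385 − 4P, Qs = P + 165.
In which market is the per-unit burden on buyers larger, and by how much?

Market A: pre-tax P* = £27, Q* = 77; post-tax Q = 53; per-unit burden on buyers = £8.
Market B: pre-tax P* = £44, Q* = 209; post-tax Q = 183.4; per-unit burden on buyers = £6.4.
Difference: £8 vs £6.4 → market A is larger by £1.6.

Market A, by £1.6.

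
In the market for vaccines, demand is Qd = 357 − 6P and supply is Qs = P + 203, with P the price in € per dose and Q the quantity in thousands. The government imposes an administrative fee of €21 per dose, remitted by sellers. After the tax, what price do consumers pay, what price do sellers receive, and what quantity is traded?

Consumers pay €25; sellers receive €4; quantity = 207.

Without the tax, 357 − 6P = P + 203 gives 7P = 154, so P* = €22 and Q* = 225.
With the tax collected from sellers, supply shifts: Qs = (P − 21) + 203.
Solving gives Q = 207 with consumers paying €25 and sellers receiving €4 (the €21 wedge).
The less price-elastic side of the market bears the larger share of a per-unit tax.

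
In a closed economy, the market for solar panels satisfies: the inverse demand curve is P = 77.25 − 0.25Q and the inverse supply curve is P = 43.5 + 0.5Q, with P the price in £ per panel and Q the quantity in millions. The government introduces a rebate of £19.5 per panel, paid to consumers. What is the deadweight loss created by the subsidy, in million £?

Deadweight loss = £253.5 million.

Inverting to Q(P) form: Qd = 309 − 4P; Qs = 2P − 87.
Without the subsidy, 309 − 4P = 2P − 87 gives 6P = 396, so P* = £66 and Q* = 45.
With a per-unit subsidy paid to consumers, each effectively pays P − 19.5, so demand becomes Qd = 309 − 4(P − 19.5).
New equilibrium: consumers pay £59.5, sellers receive £79, Q = 71. (Wedge: Pb − Ps = −19.5.)
Quantity rises by |ΔQ| = |45 − 71| = 26.
DWL = ½ · t · |ΔQ| = ½ · 19.5 · 26 = £253.5.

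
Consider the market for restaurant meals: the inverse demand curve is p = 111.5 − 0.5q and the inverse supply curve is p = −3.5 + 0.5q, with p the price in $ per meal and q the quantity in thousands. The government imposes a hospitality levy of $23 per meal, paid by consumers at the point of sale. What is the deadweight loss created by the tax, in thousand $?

Deadweight loss = $264.5 thousand.

Inverting to q(p) form: qd = 223 − 2p; qs = 2p + 7.
Before the tax: set 223 − 2p = 2p + 7 → p* = $54, q* = 115.
With the tax collected from consumers, demand (in seller-price terms) shifts: qd = 223 − 2(p + 23).
Solving gives q = 92 with consumers paying $65.5 and producers receiving $42.5 (the $23 wedge).
Quantity falls by |ΔQ| = |115 − 92| = 23.
DWL = ½ · t · |ΔQ| = ½ · 23 · 23 = $264.5.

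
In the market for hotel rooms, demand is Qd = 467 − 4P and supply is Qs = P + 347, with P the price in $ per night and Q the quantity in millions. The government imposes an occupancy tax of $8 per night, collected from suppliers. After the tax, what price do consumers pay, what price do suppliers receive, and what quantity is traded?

Consumers pay $25.6; suppliers receive $17.6; quantity = 364.6.

Without the tax, 467 − 4P = P + 347 gives 5P = 120, so P* = $24 and Q* = 371.
With the tax collected from suppliers, supply shifts: Qs = (P − 8) + 347.
Solving gives Q = 364.6 with consumers paying $25.6 and suppliers receiving $17.6 (the $8 wedge).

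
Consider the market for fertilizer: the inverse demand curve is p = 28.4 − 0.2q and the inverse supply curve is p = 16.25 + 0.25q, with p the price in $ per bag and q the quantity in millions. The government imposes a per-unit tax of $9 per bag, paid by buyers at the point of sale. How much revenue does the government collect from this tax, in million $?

Rewrite in direct form: qd = 142 − 5p and qs = 4p − 65.
Before the tax: set 142 − 5p = 4p − 65 → p* = $23, q* = 27.
With the tax collected from buyers, demand (in seller-price terms) shifts: qd = 142 − 5(p + 9).
New equilibrium: buyers pay $27, suppliers receive $18, q = 7. (Wedge: pb − ps = 9.)
Revenue = t · Q = 9 · 7 = $63.

Tax revenue = $63 million.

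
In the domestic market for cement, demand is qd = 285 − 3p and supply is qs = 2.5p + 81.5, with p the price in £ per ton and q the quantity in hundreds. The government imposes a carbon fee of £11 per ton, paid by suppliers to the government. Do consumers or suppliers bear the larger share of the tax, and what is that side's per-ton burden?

Suppliers bear the larger share: £6 per ton.

Without the tax, 285 − 3p = 2.5p + 81.5 gives 5.5p = 203.5, so p* = £37 and q* = 174.
With the tax collected from suppliers, supply shifts: qs = 2.5(p − 11) + 81.5.
Solving gives q = 159 with consumers paying £42 and suppliers receiving £31 (the £11 wedge).
Per-ton burden: consumers £5, suppliers £6.
Suppliers take the larger share because supply is less price-elastic here (demand slope 3 vs supply slope 2.5).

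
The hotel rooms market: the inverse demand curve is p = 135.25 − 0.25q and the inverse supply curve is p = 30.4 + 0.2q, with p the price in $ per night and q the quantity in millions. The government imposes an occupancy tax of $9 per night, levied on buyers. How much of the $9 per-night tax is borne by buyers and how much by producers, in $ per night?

Buyers bear $5 per night; producers bear $4 per night.

Inverting to q(p) form: qd = 541 − 4p; qs = 5p − 152.
Before the tax: set 541 − 4p = 5p − 152 → p* = $77, q* = 233.
With the tax collected from buyers, demand (in seller-price terms) shifts: qd = 541 − 4(p + 9).
New equilibrium: buyers pay $82, producers receive $73, q = 213. (Wedge: pb − ps = 9.)
Burden on buyers: $5; on producers: $4. (They sum to $9.)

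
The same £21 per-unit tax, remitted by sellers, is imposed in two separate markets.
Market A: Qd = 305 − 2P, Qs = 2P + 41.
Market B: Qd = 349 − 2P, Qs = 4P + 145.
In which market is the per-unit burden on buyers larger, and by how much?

Market B, by £3.5.

Market A: pre-tax P* = £66, Q* = 173; post-tax Q = 152; per-unit burden on buyers = £10.5.
Market B: pre-tax P* = £34, Q* = 281; post-tax Q = 253; per-unit burden on buyers = £14.
Difference: £10.5 vs £14 → market B is larger by £3.5.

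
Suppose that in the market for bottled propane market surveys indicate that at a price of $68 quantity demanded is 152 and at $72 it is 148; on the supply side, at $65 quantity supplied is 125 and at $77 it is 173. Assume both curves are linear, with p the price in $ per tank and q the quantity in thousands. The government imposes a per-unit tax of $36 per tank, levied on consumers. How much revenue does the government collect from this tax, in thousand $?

Demand slope: (148 − 152)/(72 − 68) = -1, so qd = 220 − p.
Supply slope: (173 − 125)/(77 − 65) = 4, so qs = 4p − 135.
Before the tax: set 220 − p = 4p − 135 → p* = $71, q* = 149.
With the tax collected from consumers, demand (in seller-price terms) shifts: qd = 220 − (p + 36).
New equilibrium: consumers pay $99.8, sellers receive $63.8, q = 120.2. (Wedge: pb − ps = 36.)
Revenue = t · Q = 36 · 120.2 = $4327.2.

Tax revenue = $4327.2 thousand.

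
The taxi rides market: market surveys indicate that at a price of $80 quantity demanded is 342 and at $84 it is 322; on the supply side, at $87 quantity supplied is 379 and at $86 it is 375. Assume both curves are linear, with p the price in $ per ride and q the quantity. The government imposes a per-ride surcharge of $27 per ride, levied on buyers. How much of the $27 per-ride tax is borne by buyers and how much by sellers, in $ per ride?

Demand slope: (322 − 342)/(84 − 80) = -5, so qd = 742 − 5p.
Supply slope: (375 − 379)/(86 − 87) = 4, so qs = 4p + 31.
Without the tax, 742 − 5p = 4p + 31 gives 9p = 711, so p* = $79 and q* = 347.
With the tax collected from buyers, demand (in seller-price terms) shifts: qd = 742 − 5(p + 27).
Solving gives q = 287 with buyers paying $91 and sellers receiving $64 (the $27 wedge).
Burden on buyers: $12; on sellers: $15. (They sum to $27.)

Buyers bear $12 per ride; sellers bear $15 per ride.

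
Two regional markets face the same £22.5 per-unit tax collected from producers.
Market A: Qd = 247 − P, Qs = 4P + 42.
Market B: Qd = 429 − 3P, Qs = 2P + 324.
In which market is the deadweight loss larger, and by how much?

Market A: pre-tax P* = £41, Q* = 206; post-tax Q = 188; deadweight loss = £202.5.
Market B: pre-tax P* = £21, Q* = 366; post-tax Q = 339; deadweight loss = £303.75.
Difference: £202.5 vs £303.75 → market B is larger by £101.25.

Market B, by £101.25.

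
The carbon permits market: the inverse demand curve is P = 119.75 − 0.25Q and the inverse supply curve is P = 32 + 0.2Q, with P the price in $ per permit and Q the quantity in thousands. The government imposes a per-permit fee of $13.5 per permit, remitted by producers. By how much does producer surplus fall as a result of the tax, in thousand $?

Producer surplus falls by $1080 thousand.

Inverting to Q(P) form: Qd = 479 − 4P; Qs = 5P − 160.
Before the tax: set 479 − 4P = 5P − 160 → P* = $71, Q* = 195.
With the tax collected from producers, supply shifts: Qs = 5(P − 13.5) − 160.
Solving gives Q = 165 with consumers paying $78.5 and producers receiving $65 (the $13.5 wedge).
ΔPS is the trapezoid between Q = 165 and Q = 195 of height $6: ½ · (195 + 165) · 6 = $1080.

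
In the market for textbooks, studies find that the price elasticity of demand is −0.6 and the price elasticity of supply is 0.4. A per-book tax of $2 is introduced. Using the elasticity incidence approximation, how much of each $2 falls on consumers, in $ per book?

Incidence ratio: consumers' share ≈ εs / (εs + |εd|) = 0.4 / (0.4 + 0.6) = 0.4.
So consumers bear ≈ 0.4 × $2 = $0.8; producers bear $1.2.

Consumers bear ≈ $0.8 per book.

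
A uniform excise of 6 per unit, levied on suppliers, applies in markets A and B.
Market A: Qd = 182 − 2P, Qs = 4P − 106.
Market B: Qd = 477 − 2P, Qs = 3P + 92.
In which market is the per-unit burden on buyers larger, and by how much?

Market A: pre-tax P* = 48, Q* = 86; post-tax Q = 78; per-unit burden on buyers = 4.
Market B: pre-tax P* = 77, Q* = 323; post-tax Q = 315.8; per-unit burden on buyers = 3.6.
Difference: 4 vs 3.6 → market A is larger by 0.4.

Market A, by 0.4.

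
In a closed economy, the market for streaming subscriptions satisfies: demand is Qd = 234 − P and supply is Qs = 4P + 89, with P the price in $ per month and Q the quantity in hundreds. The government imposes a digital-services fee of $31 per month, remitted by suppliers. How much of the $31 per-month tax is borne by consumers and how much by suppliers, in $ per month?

Consumers bear $24.8 per month; suppliers bear $6.2 per month.

Without the tax, 234 − P = 4P + 89 gives 5P = 145, so P* = $29 and Q* = 205.
With the tax collected from suppliers, supply shifts: Qs = 4(P − 31) + 89.
Solving gives Q = 180.2 with consumers paying $53.8 and suppliers receiving $22.8 (the $31 wedge).
Burden on consumers: $24.8; on suppliers: $6.2. (They sum to $31.)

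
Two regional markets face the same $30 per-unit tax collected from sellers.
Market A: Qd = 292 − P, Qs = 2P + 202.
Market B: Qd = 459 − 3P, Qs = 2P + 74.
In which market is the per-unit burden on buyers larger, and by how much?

Market A: pre-tax P* = $30, Q* = 262; post-tax Q = 242; per-unit burden on buyers = $20.
Market B: pre-tax P* = $77, Q* = 228; post-tax Q = 192; per-unit burden on buyers = $12.
Difference: $20 vs $12 → market A is larger by $8.

Market A, by $8.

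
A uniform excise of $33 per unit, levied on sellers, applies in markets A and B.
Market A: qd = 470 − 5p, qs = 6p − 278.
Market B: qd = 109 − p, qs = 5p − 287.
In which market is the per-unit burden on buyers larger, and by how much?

Market A: pre-tax p* = $68, q* = 130; post-tax q = 40; per-unit burden on buyers = $18.
Market B: pre-tax p* = $66, q* = 43; post-tax q = 15.5; per-unit burden on buyers = $27.5.
Difference: $18 vs $27.5 → market B is larger by $9.5.

Market B, by $9.5.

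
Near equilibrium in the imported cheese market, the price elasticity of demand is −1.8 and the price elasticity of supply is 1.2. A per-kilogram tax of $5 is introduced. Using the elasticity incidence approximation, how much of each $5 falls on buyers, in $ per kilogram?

Incidence ratio: buyers' share ≈ εs / (εs + |εd|) = 1.2 / (1.2 + 1.8) = 0.4.
So buyers bear ≈ 0.4 × $5 = $2; suppliers bear $3.

Buyers bear ≈ $2 per kilogram.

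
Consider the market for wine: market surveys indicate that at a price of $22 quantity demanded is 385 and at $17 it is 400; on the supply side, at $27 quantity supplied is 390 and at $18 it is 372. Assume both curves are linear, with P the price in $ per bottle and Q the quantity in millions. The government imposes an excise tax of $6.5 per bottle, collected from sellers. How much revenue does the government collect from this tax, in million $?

Demand slope: (400 − 385)/(17 − 22) = -3, so Qd = 451 − 3P.
Supply slope: (372 − 390)/(18 − 27) = 2, so Qs = 2P + 336.
Before the tax: set 451 − 3P = 2P + 336 → P* = $23, Q* = 382.
With the tax collected from sellers, supply shifts: Qs = 2(P − 6.5) + 336.
Solving gives Q = 374.2 with consumers paying $25.6 and sellers receiving $19.1 (the $6.5 wedge).
Revenue = t · Q = 6.5 · 374.2 = $2432.3.

Tax revenue = $2432.3 million.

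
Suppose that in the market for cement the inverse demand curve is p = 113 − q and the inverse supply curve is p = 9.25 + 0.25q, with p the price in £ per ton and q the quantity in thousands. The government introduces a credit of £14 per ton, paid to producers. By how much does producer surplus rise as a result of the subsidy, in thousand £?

Producer surplus rises by £248.08 thousand.

Inverting to q(p) form: qd = 113 − p; qs = 4p − 37.
Without the subsidy, 113 − p = 4p − 37 gives 5p = 150, so p* = £30 and q* = 83.
With a per-unit subsidy paid to producers, each receives p + 14 per unit sold, so supply becomes qs = 4(p + 14) − 37.
Solving gives q = 94.2 with buyers paying £18.8 and producers receiving £32.8 (the £14 wedge).
ΔPS is the trapezoid between Q = 94.2 and Q = 83 of height £2.8: ½ · (83 + 94.2) · 2.8 = £248.08.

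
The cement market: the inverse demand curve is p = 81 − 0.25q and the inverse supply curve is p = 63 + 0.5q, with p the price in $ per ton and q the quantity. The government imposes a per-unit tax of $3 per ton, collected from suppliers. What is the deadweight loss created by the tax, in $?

Inverting to q(p) form: qd = 324 − 4p; qs = 2p − 126.
Without the tax, 324 − 4p = 2p − 126 gives 6p = 450, so p* = $75 and q* = 24.
With the tax collected from suppliers, supply shifts: qs = 2(p − 3) − 126.
Solving gives q = 20 with consumers paying $76 and suppliers receiving $73 (the $3 wedge).
Quantity falls by |ΔQ| = |24 − 20| = 4.
DWL = ½ · t · |ΔQ| = ½ · 3 · 4 = $6.

Deadweight loss = $6.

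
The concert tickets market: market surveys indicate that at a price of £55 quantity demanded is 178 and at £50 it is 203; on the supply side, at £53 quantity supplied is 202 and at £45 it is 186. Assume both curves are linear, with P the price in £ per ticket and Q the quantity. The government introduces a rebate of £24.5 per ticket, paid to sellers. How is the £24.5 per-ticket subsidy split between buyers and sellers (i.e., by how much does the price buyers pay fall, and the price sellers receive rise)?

Buyers gain £7 per ticket; sellers gain £17.5 per ticket.

Demand slope: (203 − 178)/(50 − 55) = -5, so Qd = 453 − 5P.
Supply slope: (186 − 202)/(45 − 53) = 2, so Qs = 2P + 96.
Before the subsidy: set 453 − 5P = 2P + 96 → P* = £51, Q* = 198.
With a per-unit subsidy paid to sellers, each receives P + 24.5 per unit sold, so supply becomes Qs = 2(P + 24.5) + 96.
New equilibrium: buyers pay £44, sellers receive £68.5, Q = 233. (Wedge: Pb − Ps = −24.5.)
Gain to buyers: £7; to sellers: £17.5. (They sum to £24.5.)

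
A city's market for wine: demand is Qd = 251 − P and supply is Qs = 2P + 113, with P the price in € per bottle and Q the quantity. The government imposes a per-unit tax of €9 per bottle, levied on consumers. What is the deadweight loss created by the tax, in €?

Deadweight loss = €27.

Without the tax, 251 − P = 2P + 113 gives 3P = 138, so P* = €46 and Q* = 205.
With the tax collected from consumers, demand (in seller-price terms) shifts: Qd = 251 − (P + 9).
Solving gives Q = 199 with consumers paying €52 and producers receiving €43 (the €9 wedge).
Quantity falls by |ΔQ| = |205 − 199| = 6.
DWL = ½ · t · |ΔQ| = ½ · 9 · 6 = €27.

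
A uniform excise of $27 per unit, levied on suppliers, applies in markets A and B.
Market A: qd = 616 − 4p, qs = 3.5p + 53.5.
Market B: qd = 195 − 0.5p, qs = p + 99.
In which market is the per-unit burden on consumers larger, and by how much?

Market A: pre-tax p* = $75, q* = 316; post-tax q = 265.6; per-unit burden on consumers = $12.6.
Market B: pre-tax p* = $64, q* = 163; post-tax q = 154; per-unit burden on consumers = $18.
Difference: $12.6 vs $18 → market B is larger by $5.4.

Market B, by $5.4.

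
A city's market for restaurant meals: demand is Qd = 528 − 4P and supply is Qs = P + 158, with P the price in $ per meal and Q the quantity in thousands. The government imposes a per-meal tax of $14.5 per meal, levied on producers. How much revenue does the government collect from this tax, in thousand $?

Before the tax: set 528 − 4P = P + 158 → P* = $74, Q* = 232.
With the tax collected from producers, supply shifts: Qs = (P − 14.5) + 158.
Solving gives Q = 220.4 with consumers paying $76.9 and producers receiving $62.4 (the $14.5 wedge).
Revenue = t · Q = 14.5 · 220.4 = $3195.8.

Tax revenue = $3195.8 thousand.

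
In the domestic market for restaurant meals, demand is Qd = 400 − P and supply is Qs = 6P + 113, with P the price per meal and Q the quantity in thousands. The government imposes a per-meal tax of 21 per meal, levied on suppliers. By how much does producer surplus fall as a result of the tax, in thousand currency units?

Before the tax: set 400 − P = 6P + 113 → P* = 41, Q* = 359.
With the tax collected from suppliers, supply shifts: Qs = 6(P − 21) + 113.
Solving gives Q = 341 with consumers paying 59 and suppliers receiving 38 (the 21 wedge).
ΔPS is the trapezoid between Q = 341 and Q = 359 of height 3: ½ · (359 + 341) · 3 = 1050.

Producer surplus falls by 1050 thousand.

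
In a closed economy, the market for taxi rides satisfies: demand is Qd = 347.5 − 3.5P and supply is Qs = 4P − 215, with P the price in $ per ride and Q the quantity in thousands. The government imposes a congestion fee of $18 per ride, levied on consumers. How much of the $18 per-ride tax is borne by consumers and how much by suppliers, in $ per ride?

Consumers bear $9.6 per ride; suppliers bear $8.4 per ride.

Without the tax, 347.5 − 3.5P = 4P − 215 gives 7.5P = 562.5, so P* = $75 and Q* = 85.
With the tax collected from consumers, demand (in seller-price terms) shifts: Qd = 347.5 − 3.5(P + 18).
Solving gives Q = 51.4 with consumers paying $84.6 and suppliers receiving $66.6 (the $18 wedge).
Burden on consumers: $9.6; on suppliers: $8.4. (They sum to $18.)
The less price-elastic side of the market bears the larger share of a per-unit tax.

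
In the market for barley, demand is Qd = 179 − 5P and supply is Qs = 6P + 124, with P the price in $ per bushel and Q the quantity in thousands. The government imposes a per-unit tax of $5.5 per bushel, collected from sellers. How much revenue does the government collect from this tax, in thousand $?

Tax revenue = $764.5 thousand.

Without the tax, 179 − 5P = 6P + 124 gives 11P = 55, so P* = $5 and Q* = 154.
With the tax collected from sellers, supply shifts: Qs = 6(P − 5.5) + 124.
New equilibrium: consumers pay $8, sellers receive $2.5, Q = 139. (Wedge: Pb − Ps = 5.5.)
Revenue = t · Q = 5.5 · 139 = $764.5.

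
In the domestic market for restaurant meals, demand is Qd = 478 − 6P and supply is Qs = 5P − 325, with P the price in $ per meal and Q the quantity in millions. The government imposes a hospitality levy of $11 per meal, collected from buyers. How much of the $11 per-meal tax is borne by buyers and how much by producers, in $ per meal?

Buyers bear $5 per meal; producers bear $6 per meal.

Without the tax, 478 − 6P = 5P − 325 gives 11P = 803, so P* = $73 and Q* = 40.
With the tax collected from buyers, demand (in seller-price terms) shifts: Qd = 478 − 6(P + 11).
Solving gives Q = 10 with buyers paying $78 and producers receiving $67 (the $11 wedge).
Burden on buyers: $5; on producers: $6. (They sum to $11.)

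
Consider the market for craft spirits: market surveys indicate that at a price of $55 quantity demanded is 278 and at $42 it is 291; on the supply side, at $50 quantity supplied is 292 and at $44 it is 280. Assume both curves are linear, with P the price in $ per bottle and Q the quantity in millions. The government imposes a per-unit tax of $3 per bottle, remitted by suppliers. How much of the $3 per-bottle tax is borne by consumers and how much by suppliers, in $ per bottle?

Consumers bear $2 per bottle; suppliers bear $1 per bottle.

Demand slope: (291 − 278)/(42 − 55) = -1, so Qd = 333 − P.
Supply slope: (280 − 292)/(44 − 50) = 2, so Qs = 2P + 192.
Before the tax: set 333 − P = 2P + 192 → P* = $47, Q* = 286.
With the tax collected from suppliers, supply shifts: Qs = 2(P − 3) + 192.
New equilibrium: consumers pay $49, suppliers receive $46, Q = 284. (Wedge: Pb − Ps = 3.)
Burden on consumers: $2; on suppliers: $1. (They sum to $3.)
The less price-elastic side of the market bears the larger share of a per-unit tax.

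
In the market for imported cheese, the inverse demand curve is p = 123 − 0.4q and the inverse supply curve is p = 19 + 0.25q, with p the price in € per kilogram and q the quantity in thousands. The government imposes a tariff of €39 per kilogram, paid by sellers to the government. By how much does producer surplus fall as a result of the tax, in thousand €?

Producer surplus falls by €1950 thousand.

Inverting to q(p) form: qd = 307.5 − 2.5p; qs = 4p − 76.
Without the tax, 307.5 − 2.5p = 4p − 76 gives 6.5p = 383.5, so p* = €59 and q* = 160.
With the tax collected from sellers, supply shifts: qs = 4(p − 39) − 76.
Solving gives q = 100 with consumers paying €83 and sellers receiving €44 (the €39 wedge).
ΔPS is the trapezoid between Q = 100 and Q = 160 of height €15: ½ · (160 + 100) · 15 = €1950.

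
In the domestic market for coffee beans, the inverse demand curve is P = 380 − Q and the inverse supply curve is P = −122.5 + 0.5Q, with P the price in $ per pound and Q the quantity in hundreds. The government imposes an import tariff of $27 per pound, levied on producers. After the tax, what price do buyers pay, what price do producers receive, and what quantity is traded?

Inverting to Q(P) form: Qd = 380 − P; Qs = 2P + 245.
Without the tax, 380 − P = 2P + 245 gives 3P = 135, so P* = $45 and Q* = 335.
With the tax collected from producers, supply shifts: Qs = 2(P − 27) + 245.
New equilibrium: buyers pay $63, producers receive $36, Q = 317. (Wedge: Pb − Ps = 27.)

Buyers pay $63; producers receive $36; quantity = 317.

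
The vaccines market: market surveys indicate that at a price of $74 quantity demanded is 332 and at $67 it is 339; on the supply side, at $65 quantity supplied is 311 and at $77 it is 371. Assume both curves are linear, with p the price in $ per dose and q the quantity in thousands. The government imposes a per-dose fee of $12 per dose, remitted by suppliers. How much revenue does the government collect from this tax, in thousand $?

Demand slope: (339 − 332)/(67 − 74) = -1, so qd = 406 − p.
Supply slope: (371 − 311)/(77 − 65) = 5, so qs = 5p − 14.
Before the tax: set 406 − p = 5p − 14 → p* = $70, q* = 336.
With the tax collected from suppliers, supply shifts: qs = 5(p − 12) − 14.
New equilibrium: consumers pay $80, suppliers receive $68, q = 326. (Wedge: pb − ps = 12.)
Revenue = t · Q = 12 · 326 = $3912.

Tax revenue = $3912 thousand.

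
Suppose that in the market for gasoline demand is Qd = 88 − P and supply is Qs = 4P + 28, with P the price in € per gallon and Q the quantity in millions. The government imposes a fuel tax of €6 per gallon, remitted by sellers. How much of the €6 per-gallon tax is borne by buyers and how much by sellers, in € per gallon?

Without the tax, 88 − P = 4P + 28 gives 5P = 60, so P* = €12 and Q* = 76.
With the tax collected from sellers, supply shifts: Qs = 4(P − 6) + 28.
Solving gives Q = 71.2 with buyers paying €16.8 and sellers receiving €10.8 (the €6 wedge).
Burden on buyers: €4.8; on sellers: €1.2. (They sum to €6.)
The less price-elastic side of the market bears the larger share of a per-unit tax.

Buyers bear €4.8 per gallon; sellers bear €1.2 per gallon.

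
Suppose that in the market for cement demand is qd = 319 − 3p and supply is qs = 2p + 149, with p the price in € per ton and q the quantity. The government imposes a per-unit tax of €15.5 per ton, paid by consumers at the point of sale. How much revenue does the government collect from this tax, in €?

Tax revenue = €3075.2.

Before the tax: set 319 − 3p = 2p + 149 → p* = €34, q* = 217.
With the tax collected from consumers, demand (in seller-price terms) shifts: qd = 319 − 3(p + 15.5).
Solving gives q = 198.4 with consumers paying €40.2 and producers receiving €24.7 (the €15.5 wedge).
Revenue = t · Q = 15.5 · 198.4 = €3075.2.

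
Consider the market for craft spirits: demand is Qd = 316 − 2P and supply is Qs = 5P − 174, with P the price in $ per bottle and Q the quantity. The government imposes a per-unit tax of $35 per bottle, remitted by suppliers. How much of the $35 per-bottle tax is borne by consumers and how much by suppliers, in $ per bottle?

Without the tax, 316 − 2P = 5P − 174 gives 7P = 490, so P* = $70 and Q* = 176.
With the tax collected from suppliers, supply shifts: Qs = 5(P − 35) − 174.
New equilibrium: consumers pay $95, suppliers receive $60, Q = 126. (Wedge: Pb − Ps = 35.)
Burden on consumers: $25; on suppliers: $10. (They sum to $35.)

Consumers bear $25 per bottle; suppliers bear $10 per bottle.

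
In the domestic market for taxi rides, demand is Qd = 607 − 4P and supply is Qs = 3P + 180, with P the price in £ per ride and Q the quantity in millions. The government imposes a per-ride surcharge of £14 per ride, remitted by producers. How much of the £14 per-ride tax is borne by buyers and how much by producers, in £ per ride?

Without the tax, 607 − 4P = 3P + 180 gives 7P = 427, so P* = £61 and Q* = 363.
With the tax collected from producers, supply shifts: Qs = 3(P − 14) + 180.
Solving gives Q = 339 with buyers paying £67 and producers receiving £53 (the £14 wedge).
Burden on buyers: £6; on producers: £8. (They sum to £14.)
The less price-elastic side of the market bears the larger share of a per-unit tax.

Buyers bear £6 per ride; producers bear £8 per ride.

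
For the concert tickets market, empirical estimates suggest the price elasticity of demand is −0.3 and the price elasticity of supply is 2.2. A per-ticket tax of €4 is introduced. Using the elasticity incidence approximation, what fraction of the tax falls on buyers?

Incidence ratio: buyers' share ≈ εs / (εs + |εd|) = 2.2 / (2.2 + 0.3) = 0.88.
Supply is the more elastic side, so buyers bear the larger share.

Buyers' share ≈ 0.88.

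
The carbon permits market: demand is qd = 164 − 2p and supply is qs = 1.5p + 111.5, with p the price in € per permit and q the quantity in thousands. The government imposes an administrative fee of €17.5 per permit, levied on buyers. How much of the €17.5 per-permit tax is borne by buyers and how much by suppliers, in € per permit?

Buyers bear €7.5 per permit; suppliers bear €10 per permit.

Without the tax, 164 − 2p = 1.5p + 111.5 gives 3.5p = 52.5, so p* = €15 and q* = 134.
With the tax collected from buyers, demand (in seller-price terms) shifts: qd = 164 − 2(p + 17.5).
Solving gives q = 119 with buyers paying €22.5 and suppliers receiving €5 (the €17.5 wedge).
Burden on buyers: €7.5; on suppliers: €10. (They sum to €17.5.)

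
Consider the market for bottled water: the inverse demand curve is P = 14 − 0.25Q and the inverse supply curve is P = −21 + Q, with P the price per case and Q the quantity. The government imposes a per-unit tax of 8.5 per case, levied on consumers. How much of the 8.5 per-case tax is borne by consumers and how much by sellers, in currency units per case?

Rewrite in direct form: Qd = 56 − 4P and Qs = P + 21.
Before the tax: set 56 − 4P = P + 21 → P* = 7, Q* = 28.
With the tax collected from consumers, demand (in seller-price terms) shifts: Qd = 56 − 4(P + 8.5).
Solving gives Q = 21.2 with consumers paying 8.7 and sellers receiving 0.2 (the 8.5 wedge).
Burden on consumers: 1.7; on sellers: 6.8. (They sum to 8.5.)

Consumers bear 1.7 per case; sellers bear 6.8 per case.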